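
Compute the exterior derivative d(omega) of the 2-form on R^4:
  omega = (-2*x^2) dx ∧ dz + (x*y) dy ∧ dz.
d(omega) = (y) dx ∧ dy ∧ dz

For a 2-form omega = sum_{i<j} g_{ij} dx_i ∧ dx_j, the exterior derivative is
  d(omega) = sum_{i<j} d(g_{ij}) ∧ dx_i ∧ dx_j = sum_{i<j, k} (∂g_{ij}/∂x_k) dx_k ∧ dx_i ∧ dx_j.
Expand each term, using dx_k ∧ dx_i ∧ dx_j = sgn(permutation) dx_{(a)} ∧ dx_{(b)} ∧ dx_{(c)} with (a < b < c) sorted:
  d(x*y) includes (∂/∂x)(x*y) dx = (y) dx, which multiplied by dy ∧ dz gives (y) dx ∧ dy ∧ dz
Collecting like 3-forms: d(omega) = (y) dx ∧ dy ∧ dz.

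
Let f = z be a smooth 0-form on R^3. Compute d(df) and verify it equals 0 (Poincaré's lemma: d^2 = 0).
d(df) = 0

Step 1: df = sum_i (∂f/∂x_i) dx_i = (0) dx + (0) dy + (1) dz.
Step 2: Apply d again. Using the 1-form formula, the coefficient of dx ∧ dy in d(df) is ∂^2 f/∂x ∂y - ∂^2 f/∂y ∂x = (0) - (0) = 0 (equality of mixed partials for smooth f).
Similarly for dx ∧ dz and dy ∧ dz — all coefficients vanish. So d(df) = 0.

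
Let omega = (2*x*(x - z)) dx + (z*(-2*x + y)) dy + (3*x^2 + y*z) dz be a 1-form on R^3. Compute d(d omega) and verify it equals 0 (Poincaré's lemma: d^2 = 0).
d(d omega) = 0

Step 1: d omega = sum_{i<j} (∂f_j/∂x_i - ∂f_i/∂x_j) dx_i ∧ dx_j:
  coeff of dx ∧ dy: -2*z
  coeff of dx ∧ dz: 8*x
  coeff of dy ∧ dz: 2*x - y + z
Step 2: Apply d again to each 2-form coefficient. The only possible 3-form in R^3 is dx ∧ dy ∧ dz, with coefficient
  ∂(coeff of dy∧dz)/∂x - ∂(coeff of dx∧dz)/∂y + ∂(coeff of dx∧dy)/∂z
  = ∂/∂x (2*x - y + z) - ∂/∂y (8*x) + ∂/∂z (-2*z).
Each of these terms simplifies to sums of mixed partials that cancel in pairs. The result is 0 (by equality of mixed partials for smooth functions — Schwarz / Clairaut).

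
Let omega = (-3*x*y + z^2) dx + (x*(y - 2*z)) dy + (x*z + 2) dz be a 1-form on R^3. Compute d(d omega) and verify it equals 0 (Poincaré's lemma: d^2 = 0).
d(d omega) = 0

Step 1: d omega = sum_{i<j} (∂f_j/∂x_i - ∂f_i/∂x_j) dx_i ∧ dx_j:
  coeff of dx ∧ dy: 3*x + y - 2*z
  coeff of dx ∧ dz: -z
  coeff of dy ∧ dz: 2*x
Step 2: Apply d again to each 2-form coefficient. The only possible 3-form in R^3 is dx ∧ dy ∧ dz, with coefficient
  ∂(coeff of dy∧dz)/∂x - ∂(coeff of dx∧dz)/∂y + ∂(coeff of dx∧dy)/∂z
  = ∂/∂x (2*x) - ∂/∂y (-z) + ∂/∂z (3*x + y - 2*z).
Each of these terms simplifies to sums of mixed partials that cancel in pairs. The result is 0 (by equality of mixed partials for smooth functions — Schwarz / Clairaut).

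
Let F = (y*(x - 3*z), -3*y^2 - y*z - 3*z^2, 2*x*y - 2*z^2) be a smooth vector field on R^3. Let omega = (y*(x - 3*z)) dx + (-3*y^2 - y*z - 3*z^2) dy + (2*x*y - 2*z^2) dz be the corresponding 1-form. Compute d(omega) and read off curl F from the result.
d(omega) = (2*x + y + 6*z) dy ∧ dz + (-5*y) dz ∧ dx + (-x + 3*z) dx ∧ dy; curl F = (2*x + y + 6*z, -5*y, -x + 3*z)

d omega = sum_{i<j} (∂f_j/∂x_i - ∂f_i/∂x_j) dx_i ∧ dx_j. Under the identification (dy ∧ dz, dz ∧ dx, dx ∧ dy) ↔ (e_x, e_y, e_z), the coefficients are exactly the components of curl F. Compute:
  ∂R/∂y - ∂Q/∂z = (2*x) - (-y - 6*z) = 2*x + y + 6*z
  ∂P/∂z - ∂R/∂x = (-3*y) - (2*y) = -5*y
  ∂Q/∂x - ∂P/∂y = (0) - (x - 3*z) = -x + 3*z.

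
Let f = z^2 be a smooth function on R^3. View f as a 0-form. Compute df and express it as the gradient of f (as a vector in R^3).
df = (0) dx + (0) dy + (2*z) dz; grad f = (0, 0, 2*z)

For a 0-form f, d f = (∂f/∂x) dx + (∂f/∂y) dy + (∂f/∂z) dz. The components of the vector representation are exactly the entries of grad f in Cartesian coordinates:
  ∂f/∂x = 0
  ∂f/∂y = 0
  ∂f/∂z = 2*z.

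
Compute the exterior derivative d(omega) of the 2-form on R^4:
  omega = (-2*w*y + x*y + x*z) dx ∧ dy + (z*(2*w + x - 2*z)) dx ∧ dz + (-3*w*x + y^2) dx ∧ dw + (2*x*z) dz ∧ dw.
d(omega) = (x) dx ∧ dy ∧ dz + (-4*y) dx ∧ dy ∧ dw + (4*z) dx ∧ dz ∧ dw

For a 2-form omega = sum_{i<j} g_{ij} dx_i ∧ dx_j, the exterior derivative is
  d(omega) = sum_{i<j} d(g_{ij}) ∧ dx_i ∧ dx_j = sum_{i<j, k} (∂g_{ij}/∂x_k) dx_k ∧ dx_i ∧ dx_j.
Expand each term, using dx_k ∧ dx_i ∧ dx_j = sgn(permutation) dx_{(a)} ∧ dx_{(b)} ∧ dx_{(c)} with (a < b < c) sorted:
  d(-2*w*y + x*y + x*z) includes (∂/∂z)(-2*w*y + x*y + x*z) dz = (x) dz, which multiplied by dx ∧ dy gives (x) dx ∧ dy ∧ dz
  d(-2*w*y + x*y + x*z) includes (∂/∂w)(-2*w*y + x*y + x*z) dw = (-2*y) dw, which multiplied by dx ∧ dy gives (-2*y) dx ∧ dy ∧ dw
  d(z*(2*w + x - 2*z)) includes (∂/∂w)(z*(2*w + x - 2*z)) dw = (2*z) dw, which multiplied by dx ∧ dz gives (2*z) dx ∧ dz ∧ dw
  d(-3*w*x + y^2) includes (∂/∂y)(-3*w*x + y^2) dy = (2*y) dy, which multiplied by dx ∧ dw gives (-2*y) dx ∧ dy ∧ dw
  d(2*x*z) includes (∂/∂x)(2*x*z) dx = (2*z) dx, which multiplied by dz ∧ dw gives (2*z) dx ∧ dz ∧ dw
Collecting like 3-forms: d(omega) = (x) dx ∧ dy ∧ dz + (-4*y) dx ∧ dy ∧ dw + (4*z) dx ∧ dz ∧ dw.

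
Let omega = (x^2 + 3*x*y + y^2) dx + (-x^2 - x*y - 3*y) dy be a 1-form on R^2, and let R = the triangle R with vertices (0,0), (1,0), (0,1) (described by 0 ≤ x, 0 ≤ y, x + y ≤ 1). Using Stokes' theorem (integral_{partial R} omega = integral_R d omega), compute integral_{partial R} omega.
integral_(partial R) omega = -4/3

Stokes: integral_partial_R omega = integral_R d omega with d omega = (∂Q/∂x - ∂P/∂y) dx ∧ dy.
  ∂Q/∂x = -2*x - y
  ∂P/∂y = 3*x + 2*y
  integrand = ∂Q/∂x - ∂P/∂y = -5*x - 3*y.
Integrating over R: integral_0^1 integral_0^{1-x} (-5*x - 3*y) dy dx = -4/3.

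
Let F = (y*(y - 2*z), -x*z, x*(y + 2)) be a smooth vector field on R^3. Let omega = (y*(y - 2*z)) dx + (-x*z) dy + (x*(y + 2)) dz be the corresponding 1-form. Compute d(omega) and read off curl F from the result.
d(omega) = (2*x) dy ∧ dz + (-3*y - 2) dz ∧ dx + (-2*y + z) dx ∧ dy; curl F = (2*x, -3*y - 2, -2*y + z)

d omega = sum_{i<j} (∂f_j/∂x_i - ∂f_i/∂x_j) dx_i ∧ dx_j. Under the identification (dy ∧ dz, dz ∧ dx, dx ∧ dy) ↔ (e_x, e_y, e_z), the coefficients are exactly the components of curl F. Compute:
  ∂R/∂y - ∂Q/∂z = (x) - (-x) = 2*x
  ∂P/∂z - ∂R/∂x = (-2*y) - (y + 2) = -3*y - 2
  ∂Q/∂x - ∂P/∂y = (-z) - (2*y - 2*z) = -2*y + z.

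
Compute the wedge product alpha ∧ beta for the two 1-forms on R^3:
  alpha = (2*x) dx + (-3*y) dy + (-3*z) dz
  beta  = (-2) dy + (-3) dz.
alpha ∧ beta = (-4*x) dx ∧ dy + (-6*x) dx ∧ dz + (9*y - 6*z) dy ∧ dz

Distribute the wedge, using dx_i ∧ dx_j = -dx_j ∧ dx_i and dx_i ∧ dx_i = 0. For each pair (i, j) with i < j, the coefficient of dx_i ∧ dx_j in alpha ∧ beta is (alpha_i * beta_j - alpha_j * beta_i). Collecting: alpha ∧ beta = (-4*x) dx ∧ dy + (-6*x) dx ∧ dz + (9*y - 6*z) dy ∧ dz.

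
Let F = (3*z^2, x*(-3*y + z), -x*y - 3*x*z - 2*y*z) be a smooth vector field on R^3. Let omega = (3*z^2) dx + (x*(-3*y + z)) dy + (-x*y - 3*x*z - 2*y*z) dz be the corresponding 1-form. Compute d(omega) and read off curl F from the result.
d(omega) = (-2*x - 2*z) dy ∧ dz + (y + 9*z) dz ∧ dx + (-3*y + z) dx ∧ dy; curl F = (-2*x - 2*z, y + 9*z, -3*y + z)

d omega = sum_{i<j} (∂f_j/∂x_i - ∂f_i/∂x_j) dx_i ∧ dx_j. Under the identification (dy ∧ dz, dz ∧ dx, dx ∧ dy) ↔ (e_x, e_y, e_z), the coefficients are exactly the components of curl F. Compute:
  ∂R/∂y - ∂Q/∂z = (-x - 2*z) - (x) = -2*x - 2*z
  ∂P/∂z - ∂R/∂x = (6*z) - (-y - 3*z) = y + 9*z
  ∂Q/∂x - ∂P/∂y = (-3*y + z) - (0) = -3*y + z.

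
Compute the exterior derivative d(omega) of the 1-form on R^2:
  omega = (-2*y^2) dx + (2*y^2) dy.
d(omega) = (4*y) dx ∧ dy

For a 1-form omega = sum_i f_i dx_i, the exterior derivative is
  d(omega) = sum_{i < j} (∂f_j/∂x_i - ∂f_i/∂x_j) dx_i ∧ dx_j.
  coefficient of dx ∧ dy: ∂f_2/∂x - ∂f_1/∂y = ∂(2*y^2)/∂x - ∂(-2*y^2)/∂y = 4*y
Assembling: d(omega) = (4*y) dx ∧ dy.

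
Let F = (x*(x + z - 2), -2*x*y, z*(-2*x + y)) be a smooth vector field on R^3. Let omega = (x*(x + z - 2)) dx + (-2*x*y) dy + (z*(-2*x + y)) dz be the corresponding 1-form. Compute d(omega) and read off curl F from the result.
d(omega) = (z) dy ∧ dz + (x + 2*z) dz ∧ dx + (-2*y) dx ∧ dy; curl F = (z, x + 2*z, -2*y)

d omega = sum_{i<j} (∂f_j/∂x_i - ∂f_i/∂x_j) dx_i ∧ dx_j. Under the identification (dy ∧ dz, dz ∧ dx, dx ∧ dy) ↔ (e_x, e_y, e_z), the coefficients are exactly the components of curl F. Compute:
  ∂R/∂y - ∂Q/∂z = (z) - (0) = z
  ∂P/∂z - ∂R/∂x = (x) - (-2*z) = x + 2*z
  ∂Q/∂x - ∂P/∂y = (-2*y) - (0) = -2*y.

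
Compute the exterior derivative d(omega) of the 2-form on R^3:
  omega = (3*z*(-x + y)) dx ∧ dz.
d(omega) = (-3*z) dx ∧ dy ∧ dz

For a 2-form omega = sum_{i<j} g_{ij} dx_i ∧ dx_j, the exterior derivative is
  d(omega) = sum_{i<j} d(g_{ij}) ∧ dx_i ∧ dx_j = sum_{i<j, k} (∂g_{ij}/∂x_k) dx_k ∧ dx_i ∧ dx_j.
Expand each term, using dx_k ∧ dx_i ∧ dx_j = sgn(permutation) dx_{(a)} ∧ dx_{(b)} ∧ dx_{(c)} with (a < b < c) sorted:
  d(3*z*(-x + y)) includes (∂/∂y)(3*z*(-x + y)) dy = (3*z) dy, which multiplied by dx ∧ dz gives (-3*z) dx ∧ dy ∧ dz
Collecting like 3-forms: d(omega) = (-3*z) dx ∧ dy ∧ dz.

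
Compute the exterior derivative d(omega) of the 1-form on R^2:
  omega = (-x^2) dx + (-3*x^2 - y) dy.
d(omega) = (-6*x) dx ∧ dy

For a 1-form omega = sum_i f_i dx_i, the exterior derivative is
  d(omega) = sum_{i < j} (∂f_j/∂x_i - ∂f_i/∂x_j) dx_i ∧ dx_j.
  coefficient of dx ∧ dy: ∂f_2/∂x - ∂f_1/∂y = ∂(-3*x^2 - y)/∂x - ∂(-x^2)/∂y = -6*x
Assembling: d(omega) = (-6*x) dx ∧ dy.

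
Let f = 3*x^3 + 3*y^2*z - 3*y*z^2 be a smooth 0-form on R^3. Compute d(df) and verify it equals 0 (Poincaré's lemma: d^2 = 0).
d(df) = 0

Step 1: df = sum_i (∂f/∂x_i) dx_i = (9*x^2) dx + (3*z*(2*y - z)) dy + (3*y*(y - 2*z)) dz.
Step 2: Apply d again. Using the 1-form formula, the coefficient of dx ∧ dy in d(df) is ∂^2 f/∂x ∂y - ∂^2 f/∂y ∂x = (0) - (0) = 0 (equality of mixed partials for smooth f).
Similarly for dx ∧ dz and dy ∧ dz — all coefficients vanish. So d(df) = 0.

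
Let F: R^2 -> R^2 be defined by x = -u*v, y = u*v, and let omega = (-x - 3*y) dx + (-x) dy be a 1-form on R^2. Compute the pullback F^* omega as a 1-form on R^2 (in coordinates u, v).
F^* omega = (3*u*v^2) du + (3*u^2*v) dv

Using F^*(f dg) = (f ∘ F) d(g ∘ F), substitute each coordinate x_i by F_i(u, v) in f_i, and replace dx_i by d F_i = (∂F_i/∂u) du + (∂F_i/∂v) dv.
  For the x component: f_1(F) = -2*u*v; d F_1 = (-v) du + (-u) dv
  For the y component: f_2(F) = u*v; d F_2 = (v) du + (u) dv
Combining and collecting du, dv coefficients:
  coeff of du: 3*u*v^2
  coeff of dv: 3*u^2*v
F^* omega = (3*u*v^2) du + (3*u^2*v) dv.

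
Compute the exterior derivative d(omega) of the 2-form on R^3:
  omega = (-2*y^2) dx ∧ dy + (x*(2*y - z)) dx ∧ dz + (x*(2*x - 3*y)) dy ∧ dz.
d(omega) = (2*x - 3*y) dx ∧ dy ∧ dz

For a 2-form omega = sum_{i<j} g_{ij} dx_i ∧ dx_j, the exterior derivative is
  d(omega) = sum_{i<j} d(g_{ij}) ∧ dx_i ∧ dx_j = sum_{i<j, k} (∂g_{ij}/∂x_k) dx_k ∧ dx_i ∧ dx_j.
Expand each term, using dx_k ∧ dx_i ∧ dx_j = sgn(permutation) dx_{(a)} ∧ dx_{(b)} ∧ dx_{(c)} with (a < b < c) sorted:
  d(x*(2*y - z)) includes (∂/∂y)(x*(2*y - z)) dy = (2*x) dy, which multiplied by dx ∧ dz gives (-2*x) dx ∧ dy ∧ dz
  d(x*(2*x - 3*y)) includes (∂/∂x)(x*(2*x - 3*y)) dx = (4*x - 3*y) dx, which multiplied by dy ∧ dz gives (4*x - 3*y) dx ∧ dy ∧ dz
Collecting like 3-forms: d(omega) = (2*x - 3*y) dx ∧ dy ∧ dz.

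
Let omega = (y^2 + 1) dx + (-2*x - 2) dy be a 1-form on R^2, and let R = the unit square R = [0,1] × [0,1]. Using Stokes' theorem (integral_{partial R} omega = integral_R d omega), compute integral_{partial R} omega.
integral_(partial R) omega = -3

Stokes: integral_partial_R omega = integral_R d omega with d omega = (∂Q/∂x - ∂P/∂y) dx ∧ dy.
  ∂Q/∂x = -2
  ∂P/∂y = 2*y
  integrand = ∂Q/∂x - ∂P/∂y = -2*y - 2.
Integrating over R: integral_0^1 integral_0^1 (-2*y - 2) dx dy = -3.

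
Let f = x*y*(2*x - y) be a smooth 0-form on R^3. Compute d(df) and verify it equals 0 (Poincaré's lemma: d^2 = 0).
d(df) = 0

Step 1: df = sum_i (∂f/∂x_i) dx_i = (y*(4*x - y)) dx + (2*x*(x - y)) dy + (0) dz.
Step 2: Apply d again. Using the 1-form formula, the coefficient of dx ∧ dy in d(df) is ∂^2 f/∂x ∂y - ∂^2 f/∂y ∂x = (4*x - 2*y) - (4*x - 2*y) = 0 (equality of mixed partials for smooth f).
Similarly for dx ∧ dz and dy ∧ dz — all coefficients vanish. So d(df) = 0.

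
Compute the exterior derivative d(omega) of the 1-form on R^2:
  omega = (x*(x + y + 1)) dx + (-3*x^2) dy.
d(omega) = (-7*x) dx ∧ dy

For a 1-form omega = sum_i f_i dx_i, the exterior derivative is
  d(omega) = sum_{i < j} (∂f_j/∂x_i - ∂f_i/∂x_j) dx_i ∧ dx_j.
  coefficient of dx ∧ dy: ∂f_2/∂x - ∂f_1/∂y = ∂(-3*x^2)/∂x - ∂(x*(x + y + 1))/∂y = -7*x
Assembling: d(omega) = (-7*x) dx ∧ dy.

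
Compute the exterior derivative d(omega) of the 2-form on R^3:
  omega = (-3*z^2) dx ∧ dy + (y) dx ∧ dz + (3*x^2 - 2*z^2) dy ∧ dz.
d(omega) = (6*x - 6*z - 1) dx ∧ dy ∧ dz

For a 2-form omega = sum_{i<j} g_{ij} dx_i ∧ dx_j, the exterior derivative is
  d(omega) = sum_{i<j} d(g_{ij}) ∧ dx_i ∧ dx_j = sum_{i<j, k} (∂g_{ij}/∂x_k) dx_k ∧ dx_i ∧ dx_j.
Expand each term, using dx_k ∧ dx_i ∧ dx_j = sgn(permutation) dx_{(a)} ∧ dx_{(b)} ∧ dx_{(c)} with (a < b < c) sorted:
  d(-3*z^2) includes (∂/∂z)(-3*z^2) dz = (-6*z) dz, which multiplied by dx ∧ dy gives (-6*z) dx ∧ dy ∧ dz
  d(y) includes (∂/∂y)(y) dy = (1) dy, which multiplied by dx ∧ dz gives (-1) dx ∧ dy ∧ dz
  d(3*x^2 - 2*z^2) includes (∂/∂x)(3*x^2 - 2*z^2) dx = (6*x) dx, which multiplied by dy ∧ dz gives (6*x) dx ∧ dy ∧ dz
Collecting like 3-forms: d(omega) = (6*x - 6*z - 1) dx ∧ dy ∧ dz.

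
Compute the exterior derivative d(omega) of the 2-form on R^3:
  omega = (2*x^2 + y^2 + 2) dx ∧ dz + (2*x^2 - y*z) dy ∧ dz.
d(omega) = (4*x - 2*y) dx ∧ dy ∧ dz

For a 2-form omega = sum_{i<j} g_{ij} dx_i ∧ dx_j, the exterior derivative is
  d(omega) = sum_{i<j} d(g_{ij}) ∧ dx_i ∧ dx_j = sum_{i<j, k} (∂g_{ij}/∂x_k) dx_k ∧ dx_i ∧ dx_j.
Expand each term, using dx_k ∧ dx_i ∧ dx_j = sgn(permutation) dx_{(a)} ∧ dx_{(b)} ∧ dx_{(c)} with (a < b < c) sorted:
  d(2*x^2 + y^2 + 2) includes (∂/∂y)(2*x^2 + y^2 + 2) dy = (2*y) dy, which multiplied by dx ∧ dz gives (-2*y) dx ∧ dy ∧ dz
  d(2*x^2 - y*z) includes (∂/∂x)(2*x^2 - y*z) dx = (4*x) dx, which multiplied by dy ∧ dz gives (4*x) dx ∧ dy ∧ dz
Collecting like 3-forms: d(omega) = (4*x - 2*y) dx ∧ dy ∧ dz.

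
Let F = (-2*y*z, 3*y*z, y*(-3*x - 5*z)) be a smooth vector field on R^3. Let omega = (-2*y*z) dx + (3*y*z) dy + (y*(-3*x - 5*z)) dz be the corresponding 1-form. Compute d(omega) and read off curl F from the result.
d(omega) = (-3*x - 3*y - 5*z) dy ∧ dz + (y) dz ∧ dx + (2*z) dx ∧ dy; curl F = (-3*x - 3*y - 5*z, y, 2*z)

d omega = sum_{i<j} (∂f_j/∂x_i - ∂f_i/∂x_j) dx_i ∧ dx_j. Under the identification (dy ∧ dz, dz ∧ dx, dx ∧ dy) ↔ (e_x, e_y, e_z), the coefficients are exactly the components of curl F. Compute:
  ∂R/∂y - ∂Q/∂z = (-3*x - 5*z) - (3*y) = -3*x - 3*y - 5*z
  ∂P/∂z - ∂R/∂x = (-2*y) - (-3*y) = y
  ∂Q/∂x - ∂P/∂y = (0) - (-2*z) = 2*z.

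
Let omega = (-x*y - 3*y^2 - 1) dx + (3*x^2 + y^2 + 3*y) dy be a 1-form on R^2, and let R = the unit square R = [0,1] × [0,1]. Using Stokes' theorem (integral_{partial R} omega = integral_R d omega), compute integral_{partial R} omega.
integral_(partial R) omega = 13/2

Stokes: integral_partial_R omega = integral_R d omega with d omega = (∂Q/∂x - ∂P/∂y) dx ∧ dy.
  ∂Q/∂x = 6*x
  ∂P/∂y = -x - 6*y
  integrand = ∂Q/∂x - ∂P/∂y = 7*x + 6*y.
Integrating over R: integral_0^1 integral_0^1 (7*x + 6*y) dx dy = 13/2.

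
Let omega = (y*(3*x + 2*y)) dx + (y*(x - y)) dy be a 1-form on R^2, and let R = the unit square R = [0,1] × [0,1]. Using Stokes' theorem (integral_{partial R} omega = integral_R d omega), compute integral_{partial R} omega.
integral_(partial R) omega = -3

Stokes: integral_partial_R omega = integral_R d omega with d omega = (∂Q/∂x - ∂P/∂y) dx ∧ dy.
  ∂Q/∂x = y
  ∂P/∂y = 3*x + 4*y
  integrand = ∂Q/∂x - ∂P/∂y = -3*x - 3*y.
Integrating over R: integral_0^1 integral_0^1 (-3*x - 3*y) dx dy = -3.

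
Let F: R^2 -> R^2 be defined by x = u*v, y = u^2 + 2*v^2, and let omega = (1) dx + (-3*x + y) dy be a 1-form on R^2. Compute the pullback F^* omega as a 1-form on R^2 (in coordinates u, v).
F^* omega = (2*u^3 - 6*u^2*v + 4*u*v^2 + v) du + (4*u^2*v - 12*u*v^2 + u + 8*v^3) dv

Using F^*(f dg) = (f ∘ F) d(g ∘ F), substitute each coordinate x_i by F_i(u, v) in f_i, and replace dx_i by d F_i = (∂F_i/∂u) du + (∂F_i/∂v) dv.
  For the x component: f_1(F) = 1; d F_1 = (v) du + (u) dv
  For the y component: f_2(F) = u^2 - 3*u*v + 2*v^2; d F_2 = (2*u) du + (4*v) dv
Combining and collecting du, dv coefficients:
  coeff of du: 2*u^3 - 6*u^2*v + 4*u*v^2 + v
  coeff of dv: 4*u^2*v - 12*u*v^2 + u + 8*v^3
F^* omega = (2*u^3 - 6*u^2*v + 4*u*v^2 + v) du + (4*u^2*v - 12*u*v^2 + u + 8*v^3) dv.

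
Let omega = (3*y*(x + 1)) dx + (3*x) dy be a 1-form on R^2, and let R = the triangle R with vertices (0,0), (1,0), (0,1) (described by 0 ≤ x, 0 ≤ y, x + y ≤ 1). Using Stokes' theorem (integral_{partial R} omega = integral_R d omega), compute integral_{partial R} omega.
integral_(partial R) omega = -1/2

Stokes: integral_partial_R omega = integral_R d omega with d omega = (∂Q/∂x - ∂P/∂y) dx ∧ dy.
  ∂Q/∂x = 3
  ∂P/∂y = 3*x + 3
  integrand = ∂Q/∂x - ∂P/∂y = -3*x.
Integrating over R: integral_0^1 integral_0^{1-x} (-3*x) dy dx = -1/2.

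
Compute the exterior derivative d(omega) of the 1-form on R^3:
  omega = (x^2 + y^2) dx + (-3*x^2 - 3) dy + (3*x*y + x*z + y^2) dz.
d(omega) = (-6*x - 2*y) dx ∧ dy + (3*y + z) dx ∧ dz + (3*x + 2*y) dy ∧ dz

For a 1-form omega = sum_i f_i dx_i, the exterior derivative is
  d(omega) = sum_{i < j} (∂f_j/∂x_i - ∂f_i/∂x_j) dx_i ∧ dx_j.
  coefficient of dx ∧ dy: ∂f_2/∂x - ∂f_1/∂y = ∂(-3*x^2 - 3)/∂x - ∂(x^2 + y^2)/∂y = -6*x - 2*y
  coefficient of dx ∧ dz: ∂f_3/∂x - ∂f_1/∂z = ∂(3*x*y + x*z + y^2)/∂x - ∂(x^2 + y^2)/∂z = 3*y + z
  coefficient of dy ∧ dz: ∂f_3/∂y - ∂f_2/∂z = ∂(3*x*y + x*z + y^2)/∂y - ∂(-3*x^2 - 3)/∂z = 3*x + 2*y
Assembling: d(omega) = (-6*x - 2*y) dx ∧ dy + (3*y + z) dx ∧ dz + (3*x + 2*y) dy ∧ dz.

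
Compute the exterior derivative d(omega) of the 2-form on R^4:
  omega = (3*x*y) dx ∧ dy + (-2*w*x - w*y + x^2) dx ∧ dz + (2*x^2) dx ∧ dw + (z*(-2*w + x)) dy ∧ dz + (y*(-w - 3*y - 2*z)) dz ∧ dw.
d(omega) = (w + z) dx ∧ dy ∧ dz + (-2*x - y) dx ∧ dz ∧ dw + (-w - 6*y - 4*z) dy ∧ dz ∧ dw

For a 2-form omega = sum_{i<j} g_{ij} dx_i ∧ dx_j, the exterior derivative is
  d(omega) = sum_{i<j} d(g_{ij}) ∧ dx_i ∧ dx_j = sum_{i<j, k} (∂g_{ij}/∂x_k) dx_k ∧ dx_i ∧ dx_j.
Expand each term, using dx_k ∧ dx_i ∧ dx_j = sgn(permutation) dx_{(a)} ∧ dx_{(b)} ∧ dx_{(c)} with (a < b < c) sorted:
  d(-2*w*x - w*y + x^2) includes (∂/∂y)(-2*w*x - w*y + x^2) dy = (-w) dy, which multiplied by dx ∧ dz gives (w) dx ∧ dy ∧ dz
  d(-2*w*x - w*y + x^2) includes (∂/∂w)(-2*w*x - w*y + x^2) dw = (-2*x - y) dw, which multiplied by dx ∧ dz gives (-2*x - y) dx ∧ dz ∧ dw
  d(z*(-2*w + x)) includes (∂/∂x)(z*(-2*w + x)) dx = (z) dx, which multiplied by dy ∧ dz gives (z) dx ∧ dy ∧ dz
  d(z*(-2*w + x)) includes (∂/∂w)(z*(-2*w + x)) dw = (-2*z) dw, which multiplied by dy ∧ dz gives (-2*z) dy ∧ dz ∧ dw
  d(y*(-w - 3*y - 2*z)) includes (∂/∂y)(y*(-w - 3*y - 2*z)) dy = (-w - 6*y - 2*z) dy, which multiplied by dz ∧ dw gives (-w - 6*y - 2*z) dy ∧ dz ∧ dw
Collecting like 3-forms: d(omega) = (w + z) dx ∧ dy ∧ dz + (-2*x - y) dx ∧ dz ∧ dw + (-w - 6*y - 4*z) dy ∧ dz ∧ dw.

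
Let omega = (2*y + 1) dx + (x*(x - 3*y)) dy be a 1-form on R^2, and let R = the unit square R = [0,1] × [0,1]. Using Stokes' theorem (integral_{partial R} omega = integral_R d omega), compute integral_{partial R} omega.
integral_(partial R) omega = -5/2

Stokes: integral_partial_R omega = integral_R d omega with d omega = (∂Q/∂x - ∂P/∂y) dx ∧ dy.
  ∂Q/∂x = 2*x - 3*y
  ∂P/∂y = 2
  integrand = ∂Q/∂x - ∂P/∂y = 2*x - 3*y - 2.
Integrating over R: integral_0^1 integral_0^1 (2*x - 3*y - 2) dx dy = -5/2.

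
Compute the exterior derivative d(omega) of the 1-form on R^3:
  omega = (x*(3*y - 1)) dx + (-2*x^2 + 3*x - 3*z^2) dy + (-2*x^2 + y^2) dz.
d(omega) = (3 - 7*x) dx ∧ dy + (-4*x) dx ∧ dz + (2*y + 6*z) dy ∧ dz

For a 1-form omega = sum_i f_i dx_i, the exterior derivative is
  d(omega) = sum_{i < j} (∂f_j/∂x_i - ∂f_i/∂x_j) dx_i ∧ dx_j.
  coefficient of dx ∧ dy: ∂f_2/∂x - ∂f_1/∂y = ∂(-2*x^2 + 3*x - 3*z^2)/∂x - ∂(x*(3*y - 1))/∂y = 3 - 7*x
  coefficient of dx ∧ dz: ∂f_3/∂x - ∂f_1/∂z = ∂(-2*x^2 + y^2)/∂x - ∂(x*(3*y - 1))/∂z = -4*x
  coefficient of dy ∧ dz: ∂f_3/∂y - ∂f_2/∂z = ∂(-2*x^2 + y^2)/∂y - ∂(-2*x^2 + 3*x - 3*z^2)/∂z = 2*y + 6*z
Assembling: d(omega) = (3 - 7*x) dx ∧ dy + (-4*x) dx ∧ dz + (2*y + 6*z) dy ∧ dz.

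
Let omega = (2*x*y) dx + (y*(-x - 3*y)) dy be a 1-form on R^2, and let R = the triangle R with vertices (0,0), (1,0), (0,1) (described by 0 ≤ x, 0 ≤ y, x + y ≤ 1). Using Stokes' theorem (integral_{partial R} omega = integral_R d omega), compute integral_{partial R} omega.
integral_(partial R) omega = -1/2

Stokes: integral_partial_R omega = integral_R d omega with d omega = (∂Q/∂x - ∂P/∂y) dx ∧ dy.
  ∂Q/∂x = -y
  ∂P/∂y = 2*x
  integrand = ∂Q/∂x - ∂P/∂y = -2*x - y.
Integrating over R: integral_0^1 integral_0^{1-x} (-2*x - y) dy dx = -1/2.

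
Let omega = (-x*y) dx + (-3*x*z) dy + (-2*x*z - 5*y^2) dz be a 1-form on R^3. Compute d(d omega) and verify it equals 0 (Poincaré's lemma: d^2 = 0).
d(d omega) = 0

Step 1: d omega = sum_{i<j} (∂f_j/∂x_i - ∂f_i/∂x_j) dx_i ∧ dx_j:
  coeff of dx ∧ dy: x - 3*z
  coeff of dx ∧ dz: -2*z
  coeff of dy ∧ dz: 3*x - 10*y
Step 2: Apply d again to each 2-form coefficient. The only possible 3-form in R^3 is dx ∧ dy ∧ dz, with coefficient
  ∂(coeff of dy∧dz)/∂x - ∂(coeff of dx∧dz)/∂y + ∂(coeff of dx∧dy)/∂z
  = ∂/∂x (3*x - 10*y) - ∂/∂y (-2*z) + ∂/∂z (x - 3*z).
Each of these terms simplifies to sums of mixed partials that cancel in pairs. The result is 0 (by equality of mixed partials for smooth functions — Schwarz / Clairaut).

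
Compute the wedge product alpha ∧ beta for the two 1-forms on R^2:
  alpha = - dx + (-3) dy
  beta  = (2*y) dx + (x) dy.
alpha ∧ beta = (-x + 6*y) dx ∧ dy

Distribute the wedge, using dx_i ∧ dx_j = -dx_j ∧ dx_i and dx_i ∧ dx_i = 0. For each pair (i, j) with i < j, the coefficient of dx_i ∧ dx_j in alpha ∧ beta is (alpha_i * beta_j - alpha_j * beta_i). Collecting: alpha ∧ beta = (-x + 6*y) dx ∧ dy.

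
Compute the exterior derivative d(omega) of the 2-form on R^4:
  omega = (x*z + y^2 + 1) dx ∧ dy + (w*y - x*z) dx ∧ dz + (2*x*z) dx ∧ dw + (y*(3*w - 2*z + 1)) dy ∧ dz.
d(omega) = (-w + x) dx ∧ dy ∧ dz + (-2*x + y) dx ∧ dz ∧ dw + (3*y) dy ∧ dz ∧ dw

For a 2-form omega = sum_{i<j} g_{ij} dx_i ∧ dx_j, the exterior derivative is
  d(omega) = sum_{i<j} d(g_{ij}) ∧ dx_i ∧ dx_j = sum_{i<j, k} (∂g_{ij}/∂x_k) dx_k ∧ dx_i ∧ dx_j.
Expand each term, using dx_k ∧ dx_i ∧ dx_j = sgn(permutation) dx_{(a)} ∧ dx_{(b)} ∧ dx_{(c)} with (a < b < c) sorted:
  d(x*z + y^2 + 1) includes (∂/∂z)(x*z + y^2 + 1) dz = (x) dz, which multiplied by dx ∧ dy gives (x) dx ∧ dy ∧ dz
  d(w*y - x*z) includes (∂/∂y)(w*y - x*z) dy = (w) dy, which multiplied by dx ∧ dz gives (-w) dx ∧ dy ∧ dz
  d(w*y - x*z) includes (∂/∂w)(w*y - x*z) dw = (y) dw, which multiplied by dx ∧ dz gives (y) dx ∧ dz ∧ dw
  d(2*x*z) includes (∂/∂z)(2*x*z) dz = (2*x) dz, which multiplied by dx ∧ dw gives (-2*x) dx ∧ dz ∧ dw
  d(y*(3*w - 2*z + 1)) includes (∂/∂w)(y*(3*w - 2*z + 1)) dw = (3*y) dw, which multiplied by dy ∧ dz gives (3*y) dy ∧ dz ∧ dw
Collecting like 3-forms: d(omega) = (-w + x) dx ∧ dy ∧ dz + (-2*x + y) dx ∧ dz ∧ dw + (3*y) dy ∧ dz ∧ dw.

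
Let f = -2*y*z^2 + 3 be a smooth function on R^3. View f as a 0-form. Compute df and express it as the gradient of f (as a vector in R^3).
df = (0) dx + (-2*z^2) dy + (-4*y*z) dz; grad f = (0, -2*z^2, -4*y*z)

For a 0-form f, d f = (∂f/∂x) dx + (∂f/∂y) dy + (∂f/∂z) dz. The components of the vector representation are exactly the entries of grad f in Cartesian coordinates:
  ∂f/∂x = 0
  ∂f/∂y = -2*z^2
  ∂f/∂z = -4*y*z.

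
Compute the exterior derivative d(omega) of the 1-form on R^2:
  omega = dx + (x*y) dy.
d(omega) = (y) dx ∧ dy

For a 1-form omega = sum_i f_i dx_i, the exterior derivative is
  d(omega) = sum_{i < j} (∂f_j/∂x_i - ∂f_i/∂x_j) dx_i ∧ dx_j.
  coefficient of dx ∧ dy: ∂f_2/∂x - ∂f_1/∂y = ∂(x*y)/∂x - ∂(1)/∂y = y
Assembling: d(omega) = (y) dx ∧ dy.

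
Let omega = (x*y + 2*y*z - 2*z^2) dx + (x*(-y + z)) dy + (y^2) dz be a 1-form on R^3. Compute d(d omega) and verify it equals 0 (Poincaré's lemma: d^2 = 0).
d(d omega) = 0

Step 1: d omega = sum_{i<j} (∂f_j/∂x_i - ∂f_i/∂x_j) dx_i ∧ dx_j:
  coeff of dx ∧ dy: -x - y - z
  coeff of dx ∧ dz: -2*y + 4*z
  coeff of dy ∧ dz: -x + 2*y
Step 2: Apply d again to each 2-form coefficient. The only possible 3-form in R^3 is dx ∧ dy ∧ dz, with coefficient
  ∂(coeff of dy∧dz)/∂x - ∂(coeff of dx∧dz)/∂y + ∂(coeff of dx∧dy)/∂z
  = ∂/∂x (-x + 2*y) - ∂/∂y (-2*y + 4*z) + ∂/∂z (-x - y - z).
Each of these terms simplifies to sums of mixed partials that cancel in pairs. The result is 0 (by equality of mixed partials for smooth functions — Schwarz / Clairaut).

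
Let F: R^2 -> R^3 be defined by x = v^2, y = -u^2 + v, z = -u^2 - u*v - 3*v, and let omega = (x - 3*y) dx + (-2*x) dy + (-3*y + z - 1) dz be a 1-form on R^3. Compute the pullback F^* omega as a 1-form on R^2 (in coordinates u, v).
F^* omega = (-4*u^3 + 5*u*v^2 + 12*u*v + 2*u + 6*v^2 + v) du + (-2*u^3 + 7*u^2*v - 6*u^2 + 9*u*v + u + 2*v^3 - 8*v^2 + 18*v + 3) dv

Using F^*(f dg) = (f ∘ F) d(g ∘ F), substitute each coordinate x_i by F_i(u, v) in f_i, and replace dx_i by d F_i = (∂F_i/∂u) du + (∂F_i/∂v) dv.
  For the x component: f_1(F) = 3*u^2 + v^2 - 3*v; d F_1 = (0) du + (2*v) dv
  For the y component: f_2(F) = -2*v^2; d F_2 = (-2*u) du + (1) dv
  For the z component: f_3(F) = 2*u^2 - u*v - 6*v - 1; d F_3 = (-2*u - v) du + (-u - 3) dv
Combining and collecting du, dv coefficients:
  coeff of du: -4*u^3 + 5*u*v^2 + 12*u*v + 2*u + 6*v^2 + v
  coeff of dv: -2*u^3 + 7*u^2*v - 6*u^2 + 9*u*v + u + 2*v^3 - 8*v^2 + 18*v + 3
F^* omega = (-4*u^3 + 5*u*v^2 + 12*u*v + 2*u + 6*v^2 + v) du + (-2*u^3 + 7*u^2*v - 6*u^2 + 9*u*v + u + 2*v^3 - 8*v^2 + 18*v + 3) dv.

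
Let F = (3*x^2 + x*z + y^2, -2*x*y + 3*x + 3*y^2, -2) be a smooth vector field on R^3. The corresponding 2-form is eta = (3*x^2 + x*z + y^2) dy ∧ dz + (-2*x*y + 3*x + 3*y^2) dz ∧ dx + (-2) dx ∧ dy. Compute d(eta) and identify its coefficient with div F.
d(eta) = (4*x + 6*y + z) dx ∧ dy ∧ dz; div F = 4*x + 6*y + z

For a 2-form in R^3 of the form above, applying d gives a 3-form with coefficient ∂P/∂x + ∂Q/∂y + ∂R/∂z:
  ∂P/∂x = 6*x + z
  ∂Q/∂y = -2*x + 6*y
  ∂R/∂z = 0
Sum = 4*x + 6*y + z, which is exactly div F.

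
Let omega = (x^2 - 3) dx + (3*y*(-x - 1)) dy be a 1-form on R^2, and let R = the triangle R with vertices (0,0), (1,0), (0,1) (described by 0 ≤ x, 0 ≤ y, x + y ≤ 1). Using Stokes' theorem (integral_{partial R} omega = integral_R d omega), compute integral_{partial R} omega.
integral_(partial R) omega = -1/2

Stokes: integral_partial_R omega = integral_R d omega with d omega = (∂Q/∂x - ∂P/∂y) dx ∧ dy.
  ∂Q/∂x = -3*y
  ∂P/∂y = 0
  integrand = ∂Q/∂x - ∂P/∂y = -3*y.
Integrating over R: integral_0^1 integral_0^{1-x} (-3*y) dy dx = -1/2.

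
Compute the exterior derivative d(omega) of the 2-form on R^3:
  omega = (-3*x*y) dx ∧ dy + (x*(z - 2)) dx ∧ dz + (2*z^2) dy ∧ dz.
d(omega) = 0

For a 2-form omega = sum_{i<j} g_{ij} dx_i ∧ dx_j, the exterior derivative is
  d(omega) = sum_{i<j} d(g_{ij}) ∧ dx_i ∧ dx_j = sum_{i<j, k} (∂g_{ij}/∂x_k) dx_k ∧ dx_i ∧ dx_j.
Expand each term, using dx_k ∧ dx_i ∧ dx_j = sgn(permutation) dx_{(a)} ∧ dx_{(b)} ∧ dx_{(c)} with (a < b < c) sorted:

Collecting like 3-forms: d(omega) = 0.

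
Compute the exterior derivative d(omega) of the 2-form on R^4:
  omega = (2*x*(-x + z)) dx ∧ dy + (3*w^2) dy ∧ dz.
d(omega) = (2*x) dx ∧ dy ∧ dz + (6*w) dy ∧ dz ∧ dw

For a 2-form omega = sum_{i<j} g_{ij} dx_i ∧ dx_j, the exterior derivative is
  d(omega) = sum_{i<j} d(g_{ij}) ∧ dx_i ∧ dx_j = sum_{i<j, k} (∂g_{ij}/∂x_k) dx_k ∧ dx_i ∧ dx_j.
Expand each term, using dx_k ∧ dx_i ∧ dx_j = sgn(permutation) dx_{(a)} ∧ dx_{(b)} ∧ dx_{(c)} with (a < b < c) sorted:
  d(2*x*(-x + z)) includes (∂/∂z)(2*x*(-x + z)) dz = (2*x) dz, which multiplied by dx ∧ dy gives (2*x) dx ∧ dy ∧ dz
  d(3*w^2) includes (∂/∂w)(3*w^2) dw = (6*w) dw, which multiplied by dy ∧ dz gives (6*w) dy ∧ dz ∧ dw
Collecting like 3-forms: d(omega) = (2*x) dx ∧ dy ∧ dz + (6*w) dy ∧ dz ∧ dw.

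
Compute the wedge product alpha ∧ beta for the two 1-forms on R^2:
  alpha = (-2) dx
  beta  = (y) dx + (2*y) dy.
alpha ∧ beta = (-4*y) dx ∧ dy

Distribute the wedge, using dx_i ∧ dx_j = -dx_j ∧ dx_i and dx_i ∧ dx_i = 0. For each pair (i, j) with i < j, the coefficient of dx_i ∧ dx_j in alpha ∧ beta is (alpha_i * beta_j - alpha_j * beta_i). Collecting: alpha ∧ beta = (-4*y) dx ∧ dy.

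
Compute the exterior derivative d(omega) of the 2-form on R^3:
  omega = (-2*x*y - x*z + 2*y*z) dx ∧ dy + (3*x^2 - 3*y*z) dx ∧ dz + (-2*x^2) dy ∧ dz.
d(omega) = (-5*x + 2*y + 3*z) dx ∧ dy ∧ dz

For a 2-form omega = sum_{i<j} g_{ij} dx_i ∧ dx_j, the exterior derivative is
  d(omega) = sum_{i<j} d(g_{ij}) ∧ dx_i ∧ dx_j = sum_{i<j, k} (∂g_{ij}/∂x_k) dx_k ∧ dx_i ∧ dx_j.
Expand each term, using dx_k ∧ dx_i ∧ dx_j = sgn(permutation) dx_{(a)} ∧ dx_{(b)} ∧ dx_{(c)} with (a < b < c) sorted:
  d(-2*x*y - x*z + 2*y*z) includes (∂/∂z)(-2*x*y - x*z + 2*y*z) dz = (-x + 2*y) dz, which multiplied by dx ∧ dy gives (-x + 2*y) dx ∧ dy ∧ dz
  d(3*x^2 - 3*y*z) includes (∂/∂y)(3*x^2 - 3*y*z) dy = (-3*z) dy, which multiplied by dx ∧ dz gives (3*z) dx ∧ dy ∧ dz
  d(-2*x^2) includes (∂/∂x)(-2*x^2) dx = (-4*x) dx, which multiplied by dy ∧ dz gives (-4*x) dx ∧ dy ∧ dz
Collecting like 3-forms: d(omega) = (-5*x + 2*y + 3*z) dx ∧ dy ∧ dz.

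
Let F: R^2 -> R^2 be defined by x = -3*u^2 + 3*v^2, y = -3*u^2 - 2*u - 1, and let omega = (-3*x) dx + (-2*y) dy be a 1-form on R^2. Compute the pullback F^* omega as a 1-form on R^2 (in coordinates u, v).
F^* omega = (-90*u^3 - 36*u^2 + 54*u*v^2 - 20*u - 4) du + (54*v*(u^2 - v^2)) dv

Using F^*(f dg) = (f ∘ F) d(g ∘ F), substitute each coordinate x_i by F_i(u, v) in f_i, and replace dx_i by d F_i = (∂F_i/∂u) du + (∂F_i/∂v) dv.
  For the x component: f_1(F) = 9*u^2 - 9*v^2; d F_1 = (-6*u) du + (6*v) dv
  For the y component: f_2(F) = 6*u^2 + 4*u + 2; d F_2 = (-6*u - 2) du + (0) dv
Combining and collecting du, dv coefficients:
  coeff of du: -90*u^3 - 36*u^2 + 54*u*v^2 - 20*u - 4
  coeff of dv: 54*v*(u^2 - v^2)
F^* omega = (-90*u^3 - 36*u^2 + 54*u*v^2 - 20*u - 4) du + (54*v*(u^2 - v^2)) dv.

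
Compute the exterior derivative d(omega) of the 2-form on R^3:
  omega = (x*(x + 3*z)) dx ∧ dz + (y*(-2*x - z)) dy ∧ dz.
d(omega) = (-2*y) dx ∧ dy ∧ dz

For a 2-form omega = sum_{i<j} g_{ij} dx_i ∧ dx_j, the exterior derivative is
  d(omega) = sum_{i<j} d(g_{ij}) ∧ dx_i ∧ dx_j = sum_{i<j, k} (∂g_{ij}/∂x_k) dx_k ∧ dx_i ∧ dx_j.
Expand each term, using dx_k ∧ dx_i ∧ dx_j = sgn(permutation) dx_{(a)} ∧ dx_{(b)} ∧ dx_{(c)} with (a < b < c) sorted:
  d(y*(-2*x - z)) includes (∂/∂x)(y*(-2*x - z)) dx = (-2*y) dx, which multiplied by dy ∧ dz gives (-2*y) dx ∧ dy ∧ dz
Collecting like 3-forms: d(omega) = (-2*y) dx ∧ dy ∧ dz.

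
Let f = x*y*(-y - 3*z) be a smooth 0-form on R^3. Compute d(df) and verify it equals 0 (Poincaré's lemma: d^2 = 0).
d(df) = 0

Step 1: df = sum_i (∂f/∂x_i) dx_i = (y*(-y - 3*z)) dx + (x*(-2*y - 3*z)) dy + (-3*x*y) dz.
Step 2: Apply d again. Using the 1-form formula, the coefficient of dx ∧ dy in d(df) is ∂^2 f/∂x ∂y - ∂^2 f/∂y ∂x = (-2*y - 3*z) - (-2*y - 3*z) = 0 (equality of mixed partials for smooth f).
Similarly for dx ∧ dz and dy ∧ dz — all coefficients vanish. So d(df) = 0.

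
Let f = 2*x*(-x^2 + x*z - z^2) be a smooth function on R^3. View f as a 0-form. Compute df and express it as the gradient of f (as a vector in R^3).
df = (-6*x^2 + 4*x*z - 2*z^2) dx + (0) dy + (2*x*(x - 2*z)) dz; grad f = (-6*x^2 + 4*x*z - 2*z^2, 0, 2*x*(x - 2*z))

For a 0-form f, d f = (∂f/∂x) dx + (∂f/∂y) dy + (∂f/∂z) dz. The components of the vector representation are exactly the entries of grad f in Cartesian coordinates:
  ∂f/∂x = -6*x^2 + 4*x*z - 2*z^2
  ∂f/∂y = 0
  ∂f/∂z = 2*x*(x - 2*z).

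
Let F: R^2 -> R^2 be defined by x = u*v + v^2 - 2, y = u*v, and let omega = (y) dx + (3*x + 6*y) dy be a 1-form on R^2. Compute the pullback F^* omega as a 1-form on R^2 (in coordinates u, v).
F^* omega = (v*(10*u*v + 3*v^2 - 6)) du + (u*(10*u*v + 5*v^2 - 6)) dv

Using F^*(f dg) = (f ∘ F) d(g ∘ F), substitute each coordinate x_i by F_i(u, v) in f_i, and replace dx_i by d F_i = (∂F_i/∂u) du + (∂F_i/∂v) dv.
  For the x component: f_1(F) = u*v; d F_1 = (v) du + (u + 2*v) dv
  For the y component: f_2(F) = 9*u*v + 3*v^2 - 6; d F_2 = (v) du + (u) dv
Combining and collecting du, dv coefficients:
  coeff of du: v*(10*u*v + 3*v^2 - 6)
  coeff of dv: u*(10*u*v + 5*v^2 - 6)
F^* omega = (v*(10*u*v + 3*v^2 - 6)) du + (u*(10*u*v + 5*v^2 - 6)) dv.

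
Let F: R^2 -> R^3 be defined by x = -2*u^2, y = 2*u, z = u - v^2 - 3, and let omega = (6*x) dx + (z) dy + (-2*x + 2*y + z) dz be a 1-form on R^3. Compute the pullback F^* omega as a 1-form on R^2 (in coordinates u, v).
F^* omega = (48*u^3 + 4*u^2 + 7*u - 3*v^2 - 9) du + (2*v*(-4*u^2 - 5*u + v^2 + 3)) dv

Using F^*(f dg) = (f ∘ F) d(g ∘ F), substitute each coordinate x_i by F_i(u, v) in f_i, and replace dx_i by d F_i = (∂F_i/∂u) du + (∂F_i/∂v) dv.
  For the x component: f_1(F) = -12*u^2; d F_1 = (-4*u) du + (0) dv
  For the y component: f_2(F) = u - v^2 - 3; d F_2 = (2) du + (0) dv
  For the z component: f_3(F) = 4*u^2 + 5*u - v^2 - 3; d F_3 = (1) du + (-2*v) dv
Combining and collecting du, dv coefficients:
  coeff of du: 48*u^3 + 4*u^2 + 7*u - 3*v^2 - 9
  coeff of dv: 2*v*(-4*u^2 - 5*u + v^2 + 3)
F^* omega = (48*u^3 + 4*u^2 + 7*u - 3*v^2 - 9) du + (2*v*(-4*u^2 - 5*u + v^2 + 3)) dv.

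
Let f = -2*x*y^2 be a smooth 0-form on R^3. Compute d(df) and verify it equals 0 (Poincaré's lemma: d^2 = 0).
d(df) = 0

Step 1: df = sum_i (∂f/∂x_i) dx_i = (-2*y^2) dx + (-4*x*y) dy + (0) dz.
Step 2: Apply d again. Using the 1-form formula, the coefficient of dx ∧ dy in d(df) is ∂^2 f/∂x ∂y - ∂^2 f/∂y ∂x = (-4*y) - (-4*y) = 0 (equality of mixed partials for smooth f).
Similarly for dx ∧ dz and dy ∧ dz — all coefficients vanish. So d(df) = 0.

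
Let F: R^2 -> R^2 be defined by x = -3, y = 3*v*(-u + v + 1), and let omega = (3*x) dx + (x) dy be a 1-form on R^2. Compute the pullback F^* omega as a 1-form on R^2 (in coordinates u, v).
F^* omega = (9*v) du + (9*u - 18*v - 9) dv

Using F^*(f dg) = (f ∘ F) d(g ∘ F), substitute each coordinate x_i by F_i(u, v) in f_i, and replace dx_i by d F_i = (∂F_i/∂u) du + (∂F_i/∂v) dv.
  For the x component: f_1(F) = -9; d F_1 = (0) du + (0) dv
  For the y component: f_2(F) = -3; d F_2 = (-3*v) du + (-3*u + 6*v + 3) dv
Combining and collecting du, dv coefficients:
  coeff of du: 9*v
  coeff of dv: 9*u - 18*v - 9
F^* omega = (9*v) du + (9*u - 18*v - 9) dv.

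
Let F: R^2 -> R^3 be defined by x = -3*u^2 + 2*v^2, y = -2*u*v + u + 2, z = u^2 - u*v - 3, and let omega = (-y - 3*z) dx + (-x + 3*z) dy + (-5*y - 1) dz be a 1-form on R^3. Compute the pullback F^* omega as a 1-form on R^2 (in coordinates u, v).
F^* omega = (18*u^3 - 22*u^2*v + 2*u^2 - 4*u*v^2 + 2*u*v - 64*u + 4*v^3 - 2*v^2 + 29*v - 9) du + (-12*u^3 - 16*u^2*v + 5*u^2 + 24*u*v^2 - 4*u*v + 29*u + 28*v) dv

Using F^*(f dg) = (f ∘ F) d(g ∘ F), substitute each coordinate x_i by F_i(u, v) in f_i, and replace dx_i by d F_i = (∂F_i/∂u) du + (∂F_i/∂v) dv.
  For the x component: f_1(F) = -3*u^2 + 5*u*v - u + 7; d F_1 = (-6*u) du + (4*v) dv
  For the y component: f_2(F) = 6*u^2 - 3*u*v - 2*v^2 - 9; d F_2 = (1 - 2*v) du + (-2*u) dv
  For the z component: f_3(F) = 10*u*v - 5*u - 11; d F_3 = (2*u - v) du + (-u) dv
Combining and collecting du, dv coefficients:
  coeff of du: 18*u^3 - 22*u^2*v + 2*u^2 - 4*u*v^2 + 2*u*v - 64*u + 4*v^3 - 2*v^2 + 29*v - 9
  coeff of dv: -12*u^3 - 16*u^2*v + 5*u^2 + 24*u*v^2 - 4*u*v + 29*u + 28*v
F^* omega = (18*u^3 - 22*u^2*v + 2*u^2 - 4*u*v^2 + 2*u*v - 64*u + 4*v^3 - 2*v^2 + 29*v - 9) du + (-12*u^3 - 16*u^2*v + 5*u^2 + 24*u*v^2 - 4*u*v + 29*u + 28*v) dv.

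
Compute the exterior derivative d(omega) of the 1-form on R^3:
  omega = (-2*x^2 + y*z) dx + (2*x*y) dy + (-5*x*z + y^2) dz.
d(omega) = (2*y - z) dx ∧ dy + (-y - 5*z) dx ∧ dz + (2*y) dy ∧ dz

For a 1-form omega = sum_i f_i dx_i, the exterior derivative is
  d(omega) = sum_{i < j} (∂f_j/∂x_i - ∂f_i/∂x_j) dx_i ∧ dx_j.
  coefficient of dx ∧ dy: ∂f_2/∂x - ∂f_1/∂y = ∂(2*x*y)/∂x - ∂(-2*x^2 + y*z)/∂y = 2*y - z
  coefficient of dx ∧ dz: ∂f_3/∂x - ∂f_1/∂z = ∂(-5*x*z + y^2)/∂x - ∂(-2*x^2 + y*z)/∂z = -y - 5*z
  coefficient of dy ∧ dz: ∂f_3/∂y - ∂f_2/∂z = ∂(-5*x*z + y^2)/∂y - ∂(2*x*y)/∂z = 2*y
Assembling: d(omega) = (2*y - z) dx ∧ dy + (-y - 5*z) dx ∧ dz + (2*y) dy ∧ dz.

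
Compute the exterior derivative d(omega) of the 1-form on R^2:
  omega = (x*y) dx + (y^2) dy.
d(omega) = (-x) dx ∧ dy

For a 1-form omega = sum_i f_i dx_i, the exterior derivative is
  d(omega) = sum_{i < j} (∂f_j/∂x_i - ∂f_i/∂x_j) dx_i ∧ dx_j.
  coefficient of dx ∧ dy: ∂f_2/∂x - ∂f_1/∂y = ∂(y^2)/∂x - ∂(x*y)/∂y = -x
Assembling: d(omega) = (-x) dx ∧ dy.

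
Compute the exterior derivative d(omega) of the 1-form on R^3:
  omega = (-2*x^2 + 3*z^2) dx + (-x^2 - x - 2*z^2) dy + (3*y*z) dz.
d(omega) = (-2*x - 1) dx ∧ dy + (-6*z) dx ∧ dz + (7*z) dy ∧ dz

For a 1-form omega = sum_i f_i dx_i, the exterior derivative is
  d(omega) = sum_{i < j} (∂f_j/∂x_i - ∂f_i/∂x_j) dx_i ∧ dx_j.
  coefficient of dx ∧ dy: ∂f_2/∂x - ∂f_1/∂y = ∂(-x^2 - x - 2*z^2)/∂x - ∂(-2*x^2 + 3*z^2)/∂y = -2*x - 1
  coefficient of dx ∧ dz: ∂f_3/∂x - ∂f_1/∂z = ∂(3*y*z)/∂x - ∂(-2*x^2 + 3*z^2)/∂z = -6*z
  coefficient of dy ∧ dz: ∂f_3/∂y - ∂f_2/∂z = ∂(3*y*z)/∂y - ∂(-x^2 - x - 2*z^2)/∂z = 7*z
Assembling: d(omega) = (-2*x - 1) dx ∧ dy + (-6*z) dx ∧ dz + (7*z) dy ∧ dz.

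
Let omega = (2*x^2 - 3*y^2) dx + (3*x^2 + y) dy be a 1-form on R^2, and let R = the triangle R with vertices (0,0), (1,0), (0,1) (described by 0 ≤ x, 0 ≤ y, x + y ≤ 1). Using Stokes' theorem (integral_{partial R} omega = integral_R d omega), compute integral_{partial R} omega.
integral_(partial R) omega = 2

Stokes: integral_partial_R omega = integral_R d omega with d omega = (∂Q/∂x - ∂P/∂y) dx ∧ dy.
  ∂Q/∂x = 6*x
  ∂P/∂y = -6*y
  integrand = ∂Q/∂x - ∂P/∂y = 6*x + 6*y.
Integrating over R: integral_0^1 integral_0^{1-x} (6*x + 6*y) dy dx = 2.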